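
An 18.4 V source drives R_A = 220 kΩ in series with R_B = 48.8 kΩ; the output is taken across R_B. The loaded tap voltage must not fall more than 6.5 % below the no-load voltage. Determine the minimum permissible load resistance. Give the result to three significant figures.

Output resistance R_th = R_A‖R_B = (220 × 48.8)/268.8 = 39.94 kΩ.
The fractional drop is R_th/(R_th + R_L); requiring this ≤ 0.0650 gives R_L ≥ R_th(1/0.0650 − 1) = 39.94 × 14.38 = 575 kΩ.

R_L(min) ≈ 575 kΩ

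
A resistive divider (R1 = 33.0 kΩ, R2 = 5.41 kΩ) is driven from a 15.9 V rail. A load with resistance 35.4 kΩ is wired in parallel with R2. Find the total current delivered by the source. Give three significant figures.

I ≈ 0.422 mA

R2‖R_L = 4.693 kΩ, so the source sees R1 + R2‖R_L = 37.69 kΩ.
I = 15.9 V / 37.69 kΩ = 0.422 mA.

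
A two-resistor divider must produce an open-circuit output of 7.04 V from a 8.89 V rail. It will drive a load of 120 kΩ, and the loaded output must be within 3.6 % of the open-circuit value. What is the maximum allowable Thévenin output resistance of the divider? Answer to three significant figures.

Loading drop = R_th/(R_th + R_L) ≤ 0.0360, so R_th ≤ R_L · ε/(1−ε) = 120 kΩ × 0.0360/0.9640 = 4.48 kΩ.

R_th ≤ 4.48 kΩ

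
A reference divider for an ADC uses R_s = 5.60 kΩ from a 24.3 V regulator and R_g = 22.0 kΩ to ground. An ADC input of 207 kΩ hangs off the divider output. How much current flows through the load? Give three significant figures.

I_L ≈ 0.0916 mA

R_g‖R_L = 19.89 kΩ; V_out = 24.3 × 19.89/25.49 = 18.96 V.
I_L = V_out / R_L = 18.96 / 207 kΩ = 0.0916 mA.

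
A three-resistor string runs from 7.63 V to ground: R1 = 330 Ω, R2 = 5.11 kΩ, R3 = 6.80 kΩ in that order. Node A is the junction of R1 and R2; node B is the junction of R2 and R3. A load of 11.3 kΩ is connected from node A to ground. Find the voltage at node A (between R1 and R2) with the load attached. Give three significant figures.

Below node A the series string R2+R3 = 11910 Ω sits in parallel with the 11300 Ω load: 5798 Ω.
V_A = 7.63 × 5798/(330 + 5798) = 7.22 V.

V ≈ 7.22 V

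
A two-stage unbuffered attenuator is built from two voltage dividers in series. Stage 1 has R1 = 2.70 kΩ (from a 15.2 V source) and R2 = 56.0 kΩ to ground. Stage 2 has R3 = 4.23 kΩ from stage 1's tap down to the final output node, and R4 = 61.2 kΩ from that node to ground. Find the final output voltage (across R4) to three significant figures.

Stage 2 presents R3+R4 = 65.43 kΩ as a load on stage 1's tap.
Stage 1's lower leg becomes R2‖(R3+R4) = 30.17 kΩ, so V_mid = 15.2 × 30.17/32.87 = 13.95 V.
Stage 2 is itself unloaded: V_out = V_mid × R4/(R3+R4) = 13.95 × 61.2/65.43 = 13.0 V.

V_out ≈ 13.0 V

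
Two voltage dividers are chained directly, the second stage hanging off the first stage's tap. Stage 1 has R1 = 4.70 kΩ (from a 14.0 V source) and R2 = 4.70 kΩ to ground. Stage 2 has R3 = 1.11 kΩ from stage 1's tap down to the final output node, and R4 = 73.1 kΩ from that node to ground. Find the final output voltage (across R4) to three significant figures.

Stage 2 presents R3+R4 = 74.21 kΩ as a load on stage 1's tap.
Stage 1's lower leg becomes R2‖(R3+R4) = 4.420 kΩ, so V_mid = 14.0 × 4.420/9.120 = 6.785 V.
Stage 2 is itself unloaded: V_out = V_mid × R4/(R3+R4) = 6.785 × 73.1/74.21 = 6.68 V.

V_out ≈ 6.68 V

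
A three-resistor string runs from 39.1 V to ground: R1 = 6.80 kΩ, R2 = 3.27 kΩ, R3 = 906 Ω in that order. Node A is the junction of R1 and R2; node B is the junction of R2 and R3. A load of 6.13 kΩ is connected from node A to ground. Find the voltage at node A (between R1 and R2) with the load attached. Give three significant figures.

Below node A the series string R2+R3 = 4176 Ω sits in parallel with the 6130 Ω load: 2484 Ω.
V_A = 39.1 × 2484/(6800 + 2484) = 10.5 V.

V ≈ 10.5 V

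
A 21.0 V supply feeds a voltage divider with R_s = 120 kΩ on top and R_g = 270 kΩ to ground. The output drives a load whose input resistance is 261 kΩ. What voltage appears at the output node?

The load sits in parallel with R_g: R_g‖R_L = (270 × 261) / (270 + 261) = 132.7 kΩ.
V_out = 21.0 × 132.7 / (120 + 132.7) = 21.0 × 132.7/252.7 = 11.0 V.

V_out ≈ 11.0 V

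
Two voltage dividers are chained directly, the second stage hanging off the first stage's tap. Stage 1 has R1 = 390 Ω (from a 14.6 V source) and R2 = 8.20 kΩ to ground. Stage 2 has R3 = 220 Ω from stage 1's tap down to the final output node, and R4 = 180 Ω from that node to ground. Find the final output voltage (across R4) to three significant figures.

V_out ≈ 3.25 V

Stage 2 presents R3+R4 = 400.0 Ω as a load on stage 1's tap.
Stage 1's lower leg becomes R2‖(R3+R4) = 381.4 Ω, so V_mid = 14.6 × 381.4/771.4 = 7.219 V.
Stage 2 is itself unloaded: V_out = V_mid × R4/(R3+R4) = 7.219 × 180/400.0 = 3.25 V.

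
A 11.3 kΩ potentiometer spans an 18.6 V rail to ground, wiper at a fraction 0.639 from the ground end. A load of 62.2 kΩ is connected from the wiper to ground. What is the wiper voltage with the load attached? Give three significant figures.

V ≈ 11.4 V

The wiper splits the pot into (1−α)R = 4.079 kΩ above and αR = 7.221 kΩ below.
Lower section ‖ load = 6.470 kΩ.
V_wiper = 18.6 × 6.470/(4.079 + 6.470) = 11.4 V.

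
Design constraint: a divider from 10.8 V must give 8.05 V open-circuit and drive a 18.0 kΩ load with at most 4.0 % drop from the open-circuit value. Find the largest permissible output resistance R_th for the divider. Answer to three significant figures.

Loading drop = R_th/(R_th + R_L) ≤ 0.0400, so R_th ≤ R_L · ε/(1−ε) = 18.0 kΩ × 0.0400/0.9600 = 750 Ω.
(Any R1, R2 with R2/(R1+R2) = 0.745 and R1‖R2 ≤ 750 Ω will meet the spec.)

R_th ≤ 750 Ω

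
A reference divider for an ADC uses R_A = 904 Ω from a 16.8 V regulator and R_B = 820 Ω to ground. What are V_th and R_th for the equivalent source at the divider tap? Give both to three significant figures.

V_th is the open-circuit tap voltage: 16.8 × 820/(904 + 820) = 7.99 V.
With the supply zeroed, R_A and R_B appear in parallel from the tap: R_th = R_A‖R_B = (904 × 820)/1724 = 430 Ω.

V_th = 7.99 V, R_th = 430 Ω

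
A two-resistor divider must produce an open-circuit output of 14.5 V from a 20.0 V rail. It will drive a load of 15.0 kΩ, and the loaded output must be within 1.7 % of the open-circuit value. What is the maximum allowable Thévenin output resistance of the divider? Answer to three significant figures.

Loading drop = R_th/(R_th + R_L) ≤ 0.0170, so R_th ≤ R_L · ε/(1−ε) = 15.0 kΩ × 0.0170/0.9830 = 259 Ω.

R_th ≤ 259 Ω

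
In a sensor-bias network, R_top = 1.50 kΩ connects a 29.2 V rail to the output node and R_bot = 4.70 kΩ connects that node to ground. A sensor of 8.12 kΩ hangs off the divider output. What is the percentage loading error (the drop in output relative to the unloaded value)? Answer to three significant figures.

12.3 %

The divider's output (Thévenin) resistance is R_top‖R_bot = 1.137 kΩ.
Fractional drop under load = R_th/(R_th + R_L) = 1.137 / (1.137 + 8.12) = 0.1228.
So the output falls by 12.3 %.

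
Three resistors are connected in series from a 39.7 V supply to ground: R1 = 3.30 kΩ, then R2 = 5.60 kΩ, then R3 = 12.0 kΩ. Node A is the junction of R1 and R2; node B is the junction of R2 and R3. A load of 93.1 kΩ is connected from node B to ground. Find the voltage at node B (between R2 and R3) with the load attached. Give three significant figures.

V ≈ 21.6 V

At node B, R3 is in parallel with the load: R3‖R_L = 10.63 kΩ.
Below node A the resistance is R2 + (R3‖R_L) = 16.23 kΩ, so V_A = 39.7 × 16.23/19.53 = 32.99 V.
Then V_B = V_A × (R3‖R_L)/(R2 + R3‖R_L) = 32.99 × 10.63/16.23 = 21.6 V.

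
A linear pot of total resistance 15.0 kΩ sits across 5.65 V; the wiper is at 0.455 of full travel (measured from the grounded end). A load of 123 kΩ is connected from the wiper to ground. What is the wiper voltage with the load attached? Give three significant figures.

The wiper splits the pot into (1−α)R = 8.175 kΩ above and αR = 6.825 kΩ below.
Lower section ‖ load = 6.466 kΩ.
V_wiper = 5.65 × 6.466/(8.175 + 6.466) = 2.50 V.

V ≈ 2.50 V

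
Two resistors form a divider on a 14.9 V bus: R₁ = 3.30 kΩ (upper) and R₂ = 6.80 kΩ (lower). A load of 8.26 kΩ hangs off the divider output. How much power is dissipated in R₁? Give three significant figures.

P ≈ 14.8 mW

Total resistance from the source is R₁ + (R₂‖R_L) = 7.030 kΩ, so I = 14.9/7.030 kΩ = 2.120 mA.
P = I²·R₁ = (2.120 mA)² × 3.30 kΩ = 14.8 mW.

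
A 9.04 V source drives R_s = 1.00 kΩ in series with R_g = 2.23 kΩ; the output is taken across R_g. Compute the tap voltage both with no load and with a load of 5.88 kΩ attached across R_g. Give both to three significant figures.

Open-circuit: V = 9.04 × 2.23/(1.00 + 2.23) = 6.24 V.
With the load, R_g becomes R_g‖R_L = 1.617 kΩ, so V = 9.04 × 1.617/2.617 = 5.59 V.

Unloaded: 6.24 V; loaded: 5.59 V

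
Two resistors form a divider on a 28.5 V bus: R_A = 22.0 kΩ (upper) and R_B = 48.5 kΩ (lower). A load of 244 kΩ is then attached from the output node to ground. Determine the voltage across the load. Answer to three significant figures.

The load sits in parallel with R_B: R_B‖R_L = (48.5 × 244) / (48.5 + 244) = 40.46 kΩ.
V_out = 28.5 × 40.46 / (22.0 + 40.46) = 28.5 × 40.46/62.46 = 18.5 V.

V_out ≈ 18.5 V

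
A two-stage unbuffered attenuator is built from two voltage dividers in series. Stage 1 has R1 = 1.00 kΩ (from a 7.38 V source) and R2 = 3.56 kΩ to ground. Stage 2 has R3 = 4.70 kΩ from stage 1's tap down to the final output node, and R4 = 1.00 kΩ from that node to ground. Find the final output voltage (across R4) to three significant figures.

V_out ≈ 0.889 V

Stage 2 presents R3+R4 = 5.700 kΩ as a load on stage 1's tap.
Stage 1's lower leg becomes R2‖(R3+R4) = 2.191 kΩ, so V_mid = 7.38 × 2.191/3.191 = 5.068 V.
Stage 2 is itself unloaded: V_out = V_mid × R4/(R3+R4) = 5.068 × 1.00/5.700 = 0.889 V.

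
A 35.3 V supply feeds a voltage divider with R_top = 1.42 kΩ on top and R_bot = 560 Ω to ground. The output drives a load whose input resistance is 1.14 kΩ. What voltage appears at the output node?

V_out ≈ 7.38 V

The load sits in parallel with R_bot: R_bot‖R_L = (560 × 1140) / (560 + 1140) = 375.5 Ω.
V_out = 35.3 × 375.5 / (1420 + 375.5) = 35.3 × 375.5/1796 = 7.38 V.
(Unloaded it would have been 9.98 V.)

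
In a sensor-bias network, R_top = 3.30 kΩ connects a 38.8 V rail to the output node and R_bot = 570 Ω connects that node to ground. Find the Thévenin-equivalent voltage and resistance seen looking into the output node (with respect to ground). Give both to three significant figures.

V_th = 5.71 V, R_th = 486 Ω

V_th is the open-circuit tap voltage: 38.8 × 570/(3300 + 570) = 5.71 V.
With the supply zeroed, R_top and R_bot appear in parallel from the tap: R_th = R_top‖R_bot = (3300 × 570)/3870 = 486 Ω.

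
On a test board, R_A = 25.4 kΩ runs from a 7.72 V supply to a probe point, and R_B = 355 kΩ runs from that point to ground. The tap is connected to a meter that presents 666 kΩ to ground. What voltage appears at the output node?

The load sits in parallel with R_B: R_B‖R_L = (355 × 666) / (355 + 666) = 231.6 kΩ.
V_out = 7.72 × 231.6 / (25.4 + 231.6) = 7.72 × 231.6/257.0 = 6.96 V.
(Unloaded it would have been 7.20 V.)

V_out ≈ 6.96 V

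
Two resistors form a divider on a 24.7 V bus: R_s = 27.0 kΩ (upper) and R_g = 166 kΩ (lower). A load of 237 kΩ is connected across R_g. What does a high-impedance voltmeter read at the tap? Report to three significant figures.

The load sits in parallel with R_g: R_g‖R_L = (166 × 237) / (166 + 237) = 97.62 kΩ.
V_out = 24.7 × 97.62 / (27.0 + 97.62) = 24.7 × 97.62/124.6 = 19.3 V.

V_out ≈ 19.3 V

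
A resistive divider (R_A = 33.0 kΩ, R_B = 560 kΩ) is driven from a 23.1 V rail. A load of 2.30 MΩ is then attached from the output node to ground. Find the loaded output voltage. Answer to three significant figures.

V_out ≈ 21.5 V

The load sits in parallel with R_B: R_B‖R_L = (560 × 2300) / (560 + 2300) = 450.3 kΩ.
V_out = 23.1 × 450.3 / (33.0 + 450.3) = 23.1 × 450.3/483.3 = 21.5 V.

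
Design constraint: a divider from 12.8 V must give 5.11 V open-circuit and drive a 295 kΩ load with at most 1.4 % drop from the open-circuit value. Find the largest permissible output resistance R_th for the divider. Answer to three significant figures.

Loading drop = R_th/(R_th + R_L) ≤ 0.0140, so R_th ≤ R_L · ε/(1−ε) = 295 kΩ × 0.0140/0.9860 = 4.19 kΩ.

R_th ≤ 4.19 kΩ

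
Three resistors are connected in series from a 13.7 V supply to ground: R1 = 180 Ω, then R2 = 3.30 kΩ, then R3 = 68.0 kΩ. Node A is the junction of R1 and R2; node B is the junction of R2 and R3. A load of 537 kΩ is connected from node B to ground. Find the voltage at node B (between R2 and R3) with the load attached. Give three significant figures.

At node B, R3 is in parallel with the load: R3‖R_L = 60360 Ω.
Below node A the resistance is R2 + (R3‖R_L) = 63660 Ω, so V_A = 13.7 × 63660/63840 = 13.66 V.
Then V_B = V_A × (R3‖R_L)/(R2 + R3‖R_L) = 13.66 × 60360/63660 = 13.0 V.

V ≈ 13.0 V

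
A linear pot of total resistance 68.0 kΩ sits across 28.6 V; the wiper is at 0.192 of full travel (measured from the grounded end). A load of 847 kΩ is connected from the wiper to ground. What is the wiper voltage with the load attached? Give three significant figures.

The wiper splits the pot into (1−α)R = 54.94 kΩ above and αR = 13.06 kΩ below.
Lower section ‖ load = 12.86 kΩ.
V_wiper = 28.6 × 12.86/(54.94 + 12.86) = 5.42 V.

V ≈ 5.42 V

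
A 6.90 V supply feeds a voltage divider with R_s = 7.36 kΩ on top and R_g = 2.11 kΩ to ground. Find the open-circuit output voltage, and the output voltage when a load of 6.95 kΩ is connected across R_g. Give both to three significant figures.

Unloaded: 1.54 V; loaded: 1.24 V

Open-circuit: V = 6.90 × 2.11/(7.36 + 2.11) = 1.54 V.
With the load, R_g becomes R_g‖R_L = 1.619 kΩ, so V = 6.90 × 1.619/8.979 = 1.24 V.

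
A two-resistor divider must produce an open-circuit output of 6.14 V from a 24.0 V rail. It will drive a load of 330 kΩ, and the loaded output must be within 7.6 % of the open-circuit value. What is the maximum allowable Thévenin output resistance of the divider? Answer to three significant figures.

Loading drop = R_th/(R_th + R_L) ≤ 0.0760, so R_th ≤ R_L · ε/(1−ε) = 330 kΩ × 0.0760/0.9240 = 27.1 kΩ.
(Any R1, R2 with R2/(R1+R2) = 0.256 and R1‖R2 ≤ 27.1 kΩ will meet the spec.)

R_th ≤ 27.1 kΩ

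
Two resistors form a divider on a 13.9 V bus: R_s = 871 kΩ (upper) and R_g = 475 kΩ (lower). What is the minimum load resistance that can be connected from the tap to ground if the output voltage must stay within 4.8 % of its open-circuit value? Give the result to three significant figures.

R_L(min) ≈ 6.10 MΩ

Output resistance R_th = R_s‖R_g = (871 × 475)/1346 = 307.4 kΩ.
The fractional drop is R_th/(R_th + R_L); requiring this ≤ 0.0480 gives R_L ≥ R_th(1/0.0480 − 1) = 307.4 × 19.83 = 6.10 MΩ.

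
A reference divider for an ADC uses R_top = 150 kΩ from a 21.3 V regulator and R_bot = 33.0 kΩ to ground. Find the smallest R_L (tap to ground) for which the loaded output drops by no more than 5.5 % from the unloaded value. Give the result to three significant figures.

R_L(min) ≈ 465 kΩ

Output resistance R_th = R_top‖R_bot = (150 × 33.0)/183.0 = 27.05 kΩ.
The fractional drop is R_th/(R_th + R_L); requiring this ≤ 0.0550 gives R_L ≥ R_th(1/0.0550 − 1) = 27.05 × 17.18 = 465 kΩ.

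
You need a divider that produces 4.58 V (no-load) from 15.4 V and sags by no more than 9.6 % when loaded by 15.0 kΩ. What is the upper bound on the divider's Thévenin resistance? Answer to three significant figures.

R_th ≤ 1.59 kΩ

Loading drop = R_th/(R_th + R_L) ≤ 0.0960, so R_th ≤ R_L · ε/(1−ε) = 15.0 kΩ × 0.0960/0.9040 = 1.59 kΩ.
(Any R1, R2 with R2/(R1+R2) = 0.297 and R1‖R2 ≤ 1.59 kΩ will meet the spec.)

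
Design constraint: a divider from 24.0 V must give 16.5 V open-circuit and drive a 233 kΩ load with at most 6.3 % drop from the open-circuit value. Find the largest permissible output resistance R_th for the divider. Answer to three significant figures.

Loading drop = R_th/(R_th + R_L) ≤ 0.0630, so R_th ≤ R_L · ε/(1−ε) = 233 kΩ × 0.0630/0.9370 = 15.7 kΩ.
(Any R1, R2 with R2/(R1+R2) = 0.688 and R1‖R2 ≤ 15.7 kΩ will meet the spec.)

R_th ≤ 15.7 kΩ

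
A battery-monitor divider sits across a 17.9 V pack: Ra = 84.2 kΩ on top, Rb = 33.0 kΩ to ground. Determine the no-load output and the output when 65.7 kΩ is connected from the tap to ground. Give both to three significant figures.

Open-circuit: V = 17.9 × 33.0/(84.2 + 33.0) = 5.04 V.
With the load, Rb becomes Rb‖R_L = 21.97 kΩ, so V = 17.9 × 21.97/106.2 = 3.70 V.

Unloaded: 5.04 V; loaded: 3.70 V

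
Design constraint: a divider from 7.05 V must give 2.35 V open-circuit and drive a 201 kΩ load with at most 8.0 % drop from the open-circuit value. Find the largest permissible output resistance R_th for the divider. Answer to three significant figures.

Loading drop = R_th/(R_th + R_L) ≤ 0.0800, so R_th ≤ R_L · ε/(1−ε) = 201 kΩ × 0.0800/0.9200 = 17.5 kΩ.
(Any R1, R2 with R2/(R1+R2) = 0.333 and R1‖R2 ≤ 17.5 kΩ will meet the spec.)

R_th ≤ 17.5 kΩ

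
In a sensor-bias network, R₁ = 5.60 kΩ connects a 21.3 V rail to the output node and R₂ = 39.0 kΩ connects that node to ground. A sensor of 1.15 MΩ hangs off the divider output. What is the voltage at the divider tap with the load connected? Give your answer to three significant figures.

The load sits in parallel with R₂: R₂‖R_L = (39.0 × 1150) / (39.0 + 1150) = 37.72 kΩ.
V_out = 21.3 × 37.72 / (5.60 + 37.72) = 21.3 × 37.72/43.32 = 18.5 V.

V_out ≈ 18.5 V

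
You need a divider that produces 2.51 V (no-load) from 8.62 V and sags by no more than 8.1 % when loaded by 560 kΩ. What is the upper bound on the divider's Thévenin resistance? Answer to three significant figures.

R_th ≤ 49.4 kΩ

Loading drop = R_th/(R_th + R_L) ≤ 0.0810, so R_th ≤ R_L · ε/(1−ε) = 560 kΩ × 0.0810/0.9190 = 49.4 kΩ.
(Any R1, R2 with R2/(R1+R2) = 0.291 and R1‖R2 ≤ 49.4 kΩ will meet the spec.)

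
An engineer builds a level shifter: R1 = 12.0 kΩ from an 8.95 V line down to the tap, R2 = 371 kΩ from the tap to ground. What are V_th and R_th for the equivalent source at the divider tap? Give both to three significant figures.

V_th = 8.67 V, R_th = 11.6 kΩ

V_th is the open-circuit tap voltage: 8.95 × 371/(12.0 + 371) = 8.67 V.
With the supply zeroed, R1 and R2 appear in parallel from the tap: R_th = R1‖R2 = (12.0 × 371)/383.0 = 11.6 kΩ.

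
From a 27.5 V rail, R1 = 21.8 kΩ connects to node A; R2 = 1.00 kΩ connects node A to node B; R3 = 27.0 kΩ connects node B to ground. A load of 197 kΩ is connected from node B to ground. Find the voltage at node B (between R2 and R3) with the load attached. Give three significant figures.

V ≈ 14.0 V

At node B, R3 is in parallel with the load: R3‖R_L = 23.75 kΩ.
Below node A the resistance is R2 + (R3‖R_L) = 24.75 kΩ, so V_A = 27.5 × 24.75/46.55 = 14.62 V.
Then V_B = V_A × (R3‖R_L)/(R2 + R3‖R_L) = 14.62 × 23.75/24.75 = 14.0 V.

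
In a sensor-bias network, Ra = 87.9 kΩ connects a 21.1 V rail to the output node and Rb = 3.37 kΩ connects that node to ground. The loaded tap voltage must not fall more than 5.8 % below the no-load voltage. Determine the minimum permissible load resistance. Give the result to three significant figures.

Output resistance R_th = Ra‖Rb = (87.9 × 3.37)/91.27 = 3.246 kΩ.
The fractional drop is R_th/(R_th + R_L); requiring this ≤ 0.0580 gives R_L ≥ R_th(1/0.0580 − 1) = 3.246 × 16.24 = 52.7 kΩ.

R_L(min) ≈ 52.7 kΩ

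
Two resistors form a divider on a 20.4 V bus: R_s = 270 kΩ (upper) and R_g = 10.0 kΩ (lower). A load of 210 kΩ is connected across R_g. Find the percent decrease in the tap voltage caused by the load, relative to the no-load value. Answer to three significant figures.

4.39 %

The divider's output (Thévenin) resistance is R_s‖R_g = 9.643 kΩ.
Fractional drop under load = R_th/(R_th + R_L) = 9.643 / (9.643 + 210) = 0.04390.
So the output falls by 4.39 %.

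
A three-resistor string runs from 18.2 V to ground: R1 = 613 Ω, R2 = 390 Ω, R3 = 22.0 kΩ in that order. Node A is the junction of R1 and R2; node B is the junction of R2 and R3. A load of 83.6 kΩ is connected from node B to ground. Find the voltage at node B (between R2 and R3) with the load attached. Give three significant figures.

At node B, R3 is in parallel with the load: R3‖R_L = 17420 Ω.
Below node A the resistance is R2 + (R3‖R_L) = 17810 Ω, so V_A = 18.2 × 17810/18420 = 17.59 V.
Then V_B = V_A × (R3‖R_L)/(R2 + R3‖R_L) = 17.59 × 17420/17810 = 17.2 V.

V ≈ 17.2 V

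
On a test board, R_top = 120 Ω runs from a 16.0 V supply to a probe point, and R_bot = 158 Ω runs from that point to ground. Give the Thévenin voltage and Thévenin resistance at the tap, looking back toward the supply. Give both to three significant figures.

V_th = 9.09 V, R_th = 68.2 Ω

V_th is the open-circuit tap voltage: 16.0 × 158/(120 + 158) = 9.09 V.
With the supply zeroed, R_top and R_bot appear in parallel from the tap: R_th = R_top‖R_bot = (120 × 158)/278.0 = 68.2 Ω.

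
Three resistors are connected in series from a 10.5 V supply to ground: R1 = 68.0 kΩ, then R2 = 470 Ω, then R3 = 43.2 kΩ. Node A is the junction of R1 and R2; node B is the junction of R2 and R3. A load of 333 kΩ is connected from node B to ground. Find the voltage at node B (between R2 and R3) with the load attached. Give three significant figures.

V ≈ 3.76 V

At node B, R3 is in parallel with the load: R3‖R_L = 38240 Ω.
Below node A the resistance is R2 + (R3‖R_L) = 38710 Ω, so V_A = 10.5 × 38710/106700 = 3.809 V.
Then V_B = V_A × (R3‖R_L)/(R2 + R3‖R_L) = 3.809 × 38240/38710 = 3.76 V.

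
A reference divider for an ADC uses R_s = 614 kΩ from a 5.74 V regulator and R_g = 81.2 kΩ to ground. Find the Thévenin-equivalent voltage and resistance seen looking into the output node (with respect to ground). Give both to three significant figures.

V_th is the open-circuit tap voltage: 5.74 × 81.2/(614 + 81.2) = 0.670 V.
With the supply zeroed, R_s and R_g appear in parallel from the tap: R_th = R_s‖R_g = (614 × 81.2)/695.2 = 71.7 kΩ.

V_th = 0.670 V, R_th = 71.7 kΩ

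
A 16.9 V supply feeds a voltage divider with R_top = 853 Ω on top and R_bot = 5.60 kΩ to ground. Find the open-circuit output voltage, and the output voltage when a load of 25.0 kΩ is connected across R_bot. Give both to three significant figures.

Open-circuit: V = 16.9 × 5600/(853 + 5600) = 14.7 V.
With the load, R_bot becomes R_bot‖R_L = 4575 Ω, so V = 16.9 × 4575/5428 = 14.2 V.

Unloaded: 14.7 V; loaded: 14.2 V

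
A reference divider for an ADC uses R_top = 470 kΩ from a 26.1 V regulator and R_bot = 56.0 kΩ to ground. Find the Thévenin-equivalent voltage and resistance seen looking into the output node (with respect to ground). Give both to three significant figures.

V_th = 2.78 V, R_th = 50.0 kΩ

V_th is the open-circuit tap voltage: 26.1 × 56.0/(470 + 56.0) = 2.78 V.
With the supply zeroed, R_top and R_bot appear in parallel from the tap: R_th = R_top‖R_bot = (470 × 56.0)/526.0 = 50.0 kΩ.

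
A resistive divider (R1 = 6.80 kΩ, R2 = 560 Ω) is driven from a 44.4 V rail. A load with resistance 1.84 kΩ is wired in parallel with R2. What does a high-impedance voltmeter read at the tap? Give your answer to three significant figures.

The load sits in parallel with R2: R2‖R_L = (560 × 1840) / (560 + 1840) = 429.3 Ω.
V_out = 44.4 × 429.3 / (6800 + 429.3) = 44.4 × 429.3/7229 = 2.64 V.

V_out ≈ 2.64 V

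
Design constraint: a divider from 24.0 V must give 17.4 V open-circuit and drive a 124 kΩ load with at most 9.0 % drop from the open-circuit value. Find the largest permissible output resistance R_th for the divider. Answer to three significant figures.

Loading drop = R_th/(R_th + R_L) ≤ 0.0900, so R_th ≤ R_L · ε/(1−ε) = 124 kΩ × 0.0900/0.9100 = 12.3 kΩ.

R_th ≤ 12.3 kΩ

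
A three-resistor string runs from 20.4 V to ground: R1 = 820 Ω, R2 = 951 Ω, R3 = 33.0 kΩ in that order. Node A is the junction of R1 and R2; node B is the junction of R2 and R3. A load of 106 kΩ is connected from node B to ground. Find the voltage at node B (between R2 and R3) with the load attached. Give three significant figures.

At node B, R3 is in parallel with the load: R3‖R_L = 25170 Ω.
Below node A the resistance is R2 + (R3‖R_L) = 26120 Ω, so V_A = 20.4 × 26120/26940 = 19.78 V.
Then V_B = V_A × (R3‖R_L)/(R2 + R3‖R_L) = 19.78 × 25170/26120 = 19.1 V.

V ≈ 19.1 V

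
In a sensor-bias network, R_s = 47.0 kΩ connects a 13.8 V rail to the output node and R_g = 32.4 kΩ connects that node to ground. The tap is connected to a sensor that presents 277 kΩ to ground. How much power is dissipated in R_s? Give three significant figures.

P ≈ 1.55 mW

Total resistance from the source is R_s + (R_g‖R_L) = 76.01 kΩ, so I = 13.8/76.01 kΩ = 0.1816 mA.
P = I²·R_s = (0.1816 mA)² × 47.0 kΩ = 1.55 mW.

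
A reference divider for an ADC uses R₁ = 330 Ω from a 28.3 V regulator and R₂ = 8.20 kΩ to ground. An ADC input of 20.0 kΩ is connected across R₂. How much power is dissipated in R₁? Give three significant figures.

Total resistance from the source is R₁ + (R₂‖R_L) = 6146 Ω, so I = 28.3/6146 Ω = 4.605 mA.
P = I²·R₁ = (4.605 mA)² × 330 Ω = 7.00 mW.

P ≈ 7.00 mW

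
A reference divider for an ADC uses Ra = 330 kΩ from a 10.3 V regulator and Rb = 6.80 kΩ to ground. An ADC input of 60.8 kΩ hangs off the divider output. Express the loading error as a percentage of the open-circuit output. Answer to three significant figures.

9.88 %

The divider's output (Thévenin) resistance is Ra‖Rb = 6.663 kΩ.
Fractional drop under load = R_th/(R_th + R_L) = 6.663 / (6.663 + 60.8) = 0.09876.
So the output falls by 9.88 %.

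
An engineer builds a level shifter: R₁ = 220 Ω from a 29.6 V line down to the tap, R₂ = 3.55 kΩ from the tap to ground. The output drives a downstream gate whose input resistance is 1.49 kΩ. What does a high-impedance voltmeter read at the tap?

V_out ≈ 24.5 V

The load sits in parallel with R₂: R₂‖R_L = (3550 × 1490) / (3550 + 1490) = 1050 Ω.
V_out = 29.6 × 1050 / (220 + 1050) = 29.6 × 1050/1270 = 24.5 V.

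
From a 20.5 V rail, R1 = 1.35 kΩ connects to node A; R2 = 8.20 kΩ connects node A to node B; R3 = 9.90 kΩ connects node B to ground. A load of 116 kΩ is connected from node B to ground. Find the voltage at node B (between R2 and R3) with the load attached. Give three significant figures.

V ≈ 10.0 V

At node B, R3 is in parallel with the load: R3‖R_L = 9.122 kΩ.
Below node A the resistance is R2 + (R3‖R_L) = 17.32 kΩ, so V_A = 20.5 × 17.32/18.67 = 19.02 V.
Then V_B = V_A × (R3‖R_L)/(R2 + R3‖R_L) = 19.02 × 9.122/17.32 = 10.0 V.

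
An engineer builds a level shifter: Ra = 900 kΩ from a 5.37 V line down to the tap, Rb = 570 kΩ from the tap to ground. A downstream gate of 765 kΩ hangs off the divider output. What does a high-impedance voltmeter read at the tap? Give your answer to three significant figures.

The load sits in parallel with Rb: Rb‖R_L = (570 × 765) / (570 + 765) = 326.6 kΩ.
V_out = 5.37 × 326.6 / (900 + 326.6) = 5.37 × 326.6/1227 = 1.43 V.

V_out ≈ 1.43 V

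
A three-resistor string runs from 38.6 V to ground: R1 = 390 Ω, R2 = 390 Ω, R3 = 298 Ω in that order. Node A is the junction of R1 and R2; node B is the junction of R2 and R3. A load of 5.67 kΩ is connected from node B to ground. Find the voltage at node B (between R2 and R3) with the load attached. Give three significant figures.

V ≈ 10.3 V

At node B, R3 is in parallel with the load: R3‖R_L = 283.1 Ω.
Below node A the resistance is R2 + (R3‖R_L) = 673.1 Ω, so V_A = 38.6 × 673.1/1063 = 24.44 V.
Then V_B = V_A × (R3‖R_L)/(R2 + R3‖R_L) = 24.44 × 283.1/673.1 = 10.3 V.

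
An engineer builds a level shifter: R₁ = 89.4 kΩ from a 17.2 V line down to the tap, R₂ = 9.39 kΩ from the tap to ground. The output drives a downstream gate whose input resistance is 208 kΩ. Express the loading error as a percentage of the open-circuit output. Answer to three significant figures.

3.92 %

The divider's output (Thévenin) resistance is R₁‖R₂ = 8.497 kΩ.
Fractional drop under load = R_th/(R_th + R_L) = 8.497 / (8.497 + 208) = 0.03925.
So the output falls by 3.92 %.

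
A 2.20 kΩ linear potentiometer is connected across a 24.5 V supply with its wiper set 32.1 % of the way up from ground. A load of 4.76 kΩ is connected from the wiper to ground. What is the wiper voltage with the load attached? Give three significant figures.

V ≈ 7.14 V

The wiper splits the pot into (1−α)R = 1494 Ω above and αR = 706.2 Ω below.
Lower section ‖ load = 615.0 Ω.
V_wiper = 24.5 × 615.0/(1494 + 615.0) = 7.14 V.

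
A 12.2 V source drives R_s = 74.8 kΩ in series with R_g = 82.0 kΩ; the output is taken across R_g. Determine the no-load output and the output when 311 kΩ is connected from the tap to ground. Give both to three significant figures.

Unloaded: 6.38 V; loaded: 5.67 V

Open-circuit: V = 12.2 × 82.0/(74.8 + 82.0) = 6.38 V.
With the load, R_g becomes R_g‖R_L = 64.89 kΩ, so V = 12.2 × 64.89/139.7 = 5.67 V.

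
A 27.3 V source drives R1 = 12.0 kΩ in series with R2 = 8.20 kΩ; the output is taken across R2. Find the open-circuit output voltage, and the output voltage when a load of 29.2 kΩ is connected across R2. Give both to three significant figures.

Open-circuit: V = 27.3 × 8.20/(12.0 + 8.20) = 11.1 V.
With the load, R2 becomes R2‖R_L = 6.402 kΩ, so V = 27.3 × 6.402/18.40 = 9.50 V.

Unloaded: 11.1 V; loaded: 9.50 V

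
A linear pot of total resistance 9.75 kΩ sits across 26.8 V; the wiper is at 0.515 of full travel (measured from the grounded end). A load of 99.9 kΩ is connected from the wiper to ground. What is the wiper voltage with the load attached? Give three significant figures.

V ≈ 13.5 V

The wiper splits the pot into (1−α)R = 4.729 kΩ above and αR = 5.021 kΩ below.
Lower section ‖ load = 4.781 kΩ.
V_wiper = 26.8 × 4.781/(4.729 + 4.781) = 13.5 V.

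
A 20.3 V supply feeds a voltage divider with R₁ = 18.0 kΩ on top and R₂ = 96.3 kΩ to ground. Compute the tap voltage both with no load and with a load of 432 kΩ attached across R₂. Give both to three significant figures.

Unloaded: 17.1 V; loaded: 16.5 V

Open-circuit: V = 20.3 × 96.3/(18.0 + 96.3) = 17.1 V.
With the load, R₂ becomes R₂‖R_L = 78.75 kΩ, so V = 20.3 × 78.75/96.75 = 16.5 V.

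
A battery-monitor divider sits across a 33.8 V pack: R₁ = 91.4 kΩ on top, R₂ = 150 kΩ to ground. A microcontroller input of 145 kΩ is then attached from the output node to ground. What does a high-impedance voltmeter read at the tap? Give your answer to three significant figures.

V_out ≈ 15.1 V

The load sits in parallel with R₂: R₂‖R_L = (150 × 145) / (150 + 145) = 73.73 kΩ.
V_out = 33.8 × 73.73 / (91.4 + 73.73) = 33.8 × 73.73/165.1 = 15.1 V.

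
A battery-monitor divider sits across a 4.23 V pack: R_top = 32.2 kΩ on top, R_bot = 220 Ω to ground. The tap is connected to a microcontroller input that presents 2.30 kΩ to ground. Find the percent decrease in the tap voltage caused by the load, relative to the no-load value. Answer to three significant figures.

8.68 %

The divider's output (Thévenin) resistance is R_top‖R_bot = 218.5 Ω.
Fractional drop under load = R_th/(R_th + R_L) = 218.5 / (218.5 + 2300) = 0.08676.
So the output falls by 8.68 %.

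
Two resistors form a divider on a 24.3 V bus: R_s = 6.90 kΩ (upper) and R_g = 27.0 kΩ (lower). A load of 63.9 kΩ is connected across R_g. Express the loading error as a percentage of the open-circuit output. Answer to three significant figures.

The divider's output (Thévenin) resistance is R_s‖R_g = 5.496 kΩ.
Fractional drop under load = R_th/(R_th + R_L) = 5.496 / (5.496 + 63.9) = 0.07919.
So the output falls by 7.92 %.

7.92 %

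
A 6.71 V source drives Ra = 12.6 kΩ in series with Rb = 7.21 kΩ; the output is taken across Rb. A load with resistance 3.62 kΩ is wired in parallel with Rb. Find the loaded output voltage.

V_out ≈ 1.08 V

The load sits in parallel with Rb: Rb‖R_L = (7.21 × 3.62) / (7.21 + 3.62) = 2.410 kΩ.
V_out = 6.71 × 2.410 / (12.6 + 2.410) = 6.71 × 2.410/15.01 = 1.08 V.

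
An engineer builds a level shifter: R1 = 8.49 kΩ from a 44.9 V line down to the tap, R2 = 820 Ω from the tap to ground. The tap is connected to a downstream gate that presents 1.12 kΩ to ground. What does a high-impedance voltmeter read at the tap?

V_out ≈ 2.37 V

The load sits in parallel with R2: R2‖R_L = (820 × 1120) / (820 + 1120) = 473.4 Ω.
V_out = 44.9 × 473.4 / (8490 + 473.4) = 44.9 × 473.4/8963 = 2.37 V.
(Unloaded it would have been 3.95 V.)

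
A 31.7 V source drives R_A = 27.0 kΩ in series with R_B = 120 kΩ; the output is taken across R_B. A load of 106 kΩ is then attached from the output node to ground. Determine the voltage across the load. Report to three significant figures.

V_out ≈ 21.4 V

The load sits in parallel with R_B: R_B‖R_L = (120 × 106) / (120 + 106) = 56.28 kΩ.
V_out = 31.7 × 56.28 / (27.0 + 56.28) = 31.7 × 56.28/83.28 = 21.4 V.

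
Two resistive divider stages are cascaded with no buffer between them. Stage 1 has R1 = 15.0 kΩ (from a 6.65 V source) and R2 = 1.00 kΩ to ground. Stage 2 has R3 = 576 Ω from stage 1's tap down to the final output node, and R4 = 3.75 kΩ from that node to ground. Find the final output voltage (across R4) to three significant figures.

V_out ≈ 0.296 V

Stage 2 presents R3+R4 = 4326 Ω as a load on stage 1's tap.
Stage 1's lower leg becomes R2‖(R3+R4) = 812.2 Ω, so V_mid = 6.65 × 812.2/15810 = 0.3416 V.
Stage 2 is itself unloaded: V_out = V_mid × R4/(R3+R4) = 0.3416 × 3750/4326 = 0.296 V.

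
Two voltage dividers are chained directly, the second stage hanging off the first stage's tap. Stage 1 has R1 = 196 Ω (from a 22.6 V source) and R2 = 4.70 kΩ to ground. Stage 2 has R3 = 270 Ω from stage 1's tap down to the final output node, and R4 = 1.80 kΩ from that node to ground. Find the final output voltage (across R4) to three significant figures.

V_out ≈ 17.3 V

Stage 2 presents R3+R4 = 2070 Ω as a load on stage 1's tap.
Stage 1's lower leg becomes R2‖(R3+R4) = 1437 Ω, so V_mid = 22.6 × 1437/1633 = 19.89 V.
Stage 2 is itself unloaded: V_out = V_mid × R4/(R3+R4) = 19.89 × 1800/2070 = 17.3 V.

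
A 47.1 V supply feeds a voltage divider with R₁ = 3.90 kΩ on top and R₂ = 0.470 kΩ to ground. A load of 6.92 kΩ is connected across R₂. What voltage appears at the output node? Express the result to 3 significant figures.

V_out ≈ 4.78 V

The load sits in parallel with R₂: R₂‖R_L = (470 × 6920) / (470 + 6920) = 440.1 Ω.
V_out = 47.1 × 440.1 / (3900 + 440.1) = 47.1 × 440.1/4340 = 4.78 V.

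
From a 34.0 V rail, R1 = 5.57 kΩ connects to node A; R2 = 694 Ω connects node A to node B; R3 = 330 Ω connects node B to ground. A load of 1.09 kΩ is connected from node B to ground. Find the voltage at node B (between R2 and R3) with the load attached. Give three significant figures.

At node B, R3 is in parallel with the load: R3‖R_L = 253.3 Ω.
Below node A the resistance is R2 + (R3‖R_L) = 947.3 Ω, so V_A = 34.0 × 947.3/6517 = 4.942 V.
Then V_B = V_A × (R3‖R_L)/(R2 + R3‖R_L) = 4.942 × 253.3/947.3 = 1.32 V.

V ≈ 1.32 V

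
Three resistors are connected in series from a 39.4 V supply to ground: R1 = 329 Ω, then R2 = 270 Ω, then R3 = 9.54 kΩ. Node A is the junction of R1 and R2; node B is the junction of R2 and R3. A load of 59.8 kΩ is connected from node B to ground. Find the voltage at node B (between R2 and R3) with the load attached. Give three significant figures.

At node B, R3 is in parallel with the load: R3‖R_L = 8227 Ω.
Below node A the resistance is R2 + (R3‖R_L) = 8497 Ω, so V_A = 39.4 × 8497/8826 = 37.93 V.
Then V_B = V_A × (R3‖R_L)/(R2 + R3‖R_L) = 37.93 × 8227/8497 = 36.7 V.

V ≈ 36.7 V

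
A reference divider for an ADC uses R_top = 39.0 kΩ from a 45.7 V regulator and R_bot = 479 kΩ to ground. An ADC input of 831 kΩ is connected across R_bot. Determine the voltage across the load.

V_out ≈ 40.5 V

The load sits in parallel with R_bot: R_bot‖R_L = (479 × 831) / (479 + 831) = 303.9 kΩ.
V_out = 45.7 × 303.9 / (39.0 + 303.9) = 45.7 × 303.9/342.9 = 40.5 V.
(Unloaded it would have been 42.3 V.)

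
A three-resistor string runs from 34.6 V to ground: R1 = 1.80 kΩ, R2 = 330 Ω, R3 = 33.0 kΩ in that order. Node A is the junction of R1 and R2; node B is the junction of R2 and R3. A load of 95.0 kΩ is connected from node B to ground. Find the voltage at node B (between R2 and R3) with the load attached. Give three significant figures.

V ≈ 31.8 V

At node B, R3 is in parallel with the load: R3‖R_L = 24490 Ω.
Below node A the resistance is R2 + (R3‖R_L) = 24820 Ω, so V_A = 34.6 × 24820/26620 = 32.26 V.
Then V_B = V_A × (R3‖R_L)/(R2 + R3‖R_L) = 32.26 × 24490/24820 = 31.8 V.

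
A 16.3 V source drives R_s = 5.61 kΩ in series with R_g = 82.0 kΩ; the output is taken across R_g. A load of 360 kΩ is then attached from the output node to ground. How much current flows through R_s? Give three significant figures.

I ≈ 0.225 mA

R_g‖R_L = 66.79 kΩ, so the source sees R_s + R_g‖R_L = 72.40 kΩ.
I = 16.3 V / 72.40 kΩ = 0.225 mA.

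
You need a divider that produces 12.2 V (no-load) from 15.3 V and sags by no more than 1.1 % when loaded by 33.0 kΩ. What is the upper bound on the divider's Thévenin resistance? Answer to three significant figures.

R_th ≤ 367 Ω

Loading drop = R_th/(R_th + R_L) ≤ 0.0110, so R_th ≤ R_L · ε/(1−ε) = 33.0 kΩ × 0.0110/0.9890 = 367 Ω.
(Any R1, R2 with R2/(R1+R2) = 0.797 and R1‖R2 ≤ 367 Ω will meet the spec.)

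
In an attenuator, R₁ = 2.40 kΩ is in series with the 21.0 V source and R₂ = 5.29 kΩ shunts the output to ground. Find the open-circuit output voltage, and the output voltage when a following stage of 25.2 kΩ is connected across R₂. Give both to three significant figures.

Unloaded: 14.4 V; loaded: 13.6 V

Open-circuit: V = 21.0 × 5.29/(2.40 + 5.29) = 14.4 V.
With the load, R₂ becomes R₂‖R_L = 4.372 kΩ, so V = 21.0 × 4.372/6.772 = 13.6 V.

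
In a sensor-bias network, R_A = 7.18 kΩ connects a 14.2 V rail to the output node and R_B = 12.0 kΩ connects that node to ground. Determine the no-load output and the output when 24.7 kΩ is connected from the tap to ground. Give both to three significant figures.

Unloaded: 8.88 V; loaded: 7.52 V

Open-circuit: V = 14.2 × 12.0/(7.18 + 12.0) = 8.88 V.
With the load, R_B becomes R_B‖R_L = 8.076 kΩ, so V = 14.2 × 8.076/15.26 = 7.52 V.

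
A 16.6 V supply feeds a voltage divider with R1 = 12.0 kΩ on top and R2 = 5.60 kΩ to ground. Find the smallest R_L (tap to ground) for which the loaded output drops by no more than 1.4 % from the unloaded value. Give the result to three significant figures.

R_L(min) ≈ 269 kΩ

Output resistance R_th = R1‖R2 = (12.0 × 5.60)/17.60 = 3.818 kΩ.
The fractional drop is R_th/(R_th + R_L); requiring this ≤ 0.0140 gives R_L ≥ R_th(1/0.0140 − 1) = 3.818 × 70.43 = 269 kΩ.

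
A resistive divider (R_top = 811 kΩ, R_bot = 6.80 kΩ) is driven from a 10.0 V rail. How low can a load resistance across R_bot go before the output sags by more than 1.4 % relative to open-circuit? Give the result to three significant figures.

Output resistance R_th = R_top‖R_bot = (811 × 6.80)/817.8 = 6.743 kΩ.
The fractional drop is R_th/(R_th + R_L); requiring this ≤ 0.0140 gives R_L ≥ R_th(1/0.0140 − 1) = 6.743 × 70.43 = 475 kΩ.

R_L(min) ≈ 475 kΩ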